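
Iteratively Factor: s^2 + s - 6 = (s - 2)*(s + 3)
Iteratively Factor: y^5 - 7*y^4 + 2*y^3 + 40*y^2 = (y - 4)*(y^4 - 3*y^3 - 10*y^2) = (y - 5)*(y - 4)*(y^3 + 2*y^2) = (y - 5)*(y - 4)*(y + 2)*(y^2) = y*(y - 5)*(y - 4)*(y + 2)*(y)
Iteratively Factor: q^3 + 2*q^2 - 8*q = (q + 4)*(q^2 - 2*q) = (q - 2)*(q + 4)*(q)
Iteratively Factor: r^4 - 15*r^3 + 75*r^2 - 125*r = (r - 5)*(r^3 - 10*r^2 + 25*r) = (r - 5)^2*(r^2 - 5*r) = r*(r - 5)^2*(r - 5)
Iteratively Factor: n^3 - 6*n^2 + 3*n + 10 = (n - 5)*(n^2 - n - 2) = (n - 5)*(n + 1)*(n - 2)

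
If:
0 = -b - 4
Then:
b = -4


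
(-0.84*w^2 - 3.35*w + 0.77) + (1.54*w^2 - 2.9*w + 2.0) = 0.7*w^2 - 6.25*w + 2.77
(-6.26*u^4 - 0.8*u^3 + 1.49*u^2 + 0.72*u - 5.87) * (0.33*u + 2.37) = -2.0658*u^5 - 15.1002*u^4 - 1.4043*u^3 + 3.7689*u^2 - 0.2307*u - 13.9119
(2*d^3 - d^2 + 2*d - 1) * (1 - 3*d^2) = -6*d^5 + 3*d^4 - 4*d^3 + 2*d^2 + 2*d - 1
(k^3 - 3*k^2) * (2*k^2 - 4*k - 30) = 2*k^5 - 10*k^4 - 18*k^3 + 90*k^2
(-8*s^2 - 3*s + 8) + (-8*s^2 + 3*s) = 8 - 16*s^2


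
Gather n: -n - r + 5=-n - r + 5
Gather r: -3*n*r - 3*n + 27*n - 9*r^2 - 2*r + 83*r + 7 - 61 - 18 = 24*n - 9*r^2 + r*(81 - 3*n) - 72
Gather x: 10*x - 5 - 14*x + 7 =2 - 4*x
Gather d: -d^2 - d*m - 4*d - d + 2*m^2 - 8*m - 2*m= -d^2 + d*(-m - 5) + 2*m^2 - 10*m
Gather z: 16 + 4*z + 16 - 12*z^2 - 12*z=-12*z^2 - 8*z + 32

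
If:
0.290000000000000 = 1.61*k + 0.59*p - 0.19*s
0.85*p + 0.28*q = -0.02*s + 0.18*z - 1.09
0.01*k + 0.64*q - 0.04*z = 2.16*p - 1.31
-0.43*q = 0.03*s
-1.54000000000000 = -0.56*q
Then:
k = -4.91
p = 1.18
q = 2.75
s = -39.42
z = 11.55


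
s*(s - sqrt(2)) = s^2 - sqrt(2)*s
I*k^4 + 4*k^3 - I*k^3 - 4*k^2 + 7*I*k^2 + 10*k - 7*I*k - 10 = (k - 1)*(k - 5*I)*(k + 2*I)*(I*k + 1)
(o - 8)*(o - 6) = o^2 - 14*o + 48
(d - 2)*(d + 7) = d^2 + 5*d - 14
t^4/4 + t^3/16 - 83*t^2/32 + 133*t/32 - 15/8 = (t/4 + 1)*(t - 3/2)*(t - 5/4)*(t - 1)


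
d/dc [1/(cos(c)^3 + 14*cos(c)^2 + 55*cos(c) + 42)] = (3*cos(c)^2 + 28*cos(c) + 55)*sin(c)/(cos(c)^3 + 14*cos(c)^2 + 55*cos(c) + 42)^2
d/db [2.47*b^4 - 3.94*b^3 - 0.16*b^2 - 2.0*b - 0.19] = 9.88*b^3 - 11.82*b^2 - 0.32*b - 2.0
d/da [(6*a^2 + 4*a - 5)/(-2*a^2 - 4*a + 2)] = (-4*a^2 + a - 3)/(a^4 + 4*a^3 + 2*a^2 - 4*a + 1)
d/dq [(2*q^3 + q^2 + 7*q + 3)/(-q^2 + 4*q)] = (-2*q^4 + 16*q^3 + 11*q^2 + 6*q - 12)/(q^2*(q^2 - 8*q + 16))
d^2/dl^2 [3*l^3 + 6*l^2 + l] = 18*l + 12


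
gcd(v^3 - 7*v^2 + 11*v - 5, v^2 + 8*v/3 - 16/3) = 1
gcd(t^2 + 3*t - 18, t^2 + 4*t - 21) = t - 3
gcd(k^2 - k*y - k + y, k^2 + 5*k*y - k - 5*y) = k - 1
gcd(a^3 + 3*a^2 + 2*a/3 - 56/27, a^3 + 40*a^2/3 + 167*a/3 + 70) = a + 7/3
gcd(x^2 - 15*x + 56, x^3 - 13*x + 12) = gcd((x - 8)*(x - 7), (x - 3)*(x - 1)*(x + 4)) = 1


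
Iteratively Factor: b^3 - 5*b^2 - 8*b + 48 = (b + 3)*(b^2 - 8*b + 16) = (b - 4)*(b + 3)*(b - 4)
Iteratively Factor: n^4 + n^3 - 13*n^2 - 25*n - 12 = (n - 4)*(n^3 + 5*n^2 + 7*n + 3) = (n - 4)*(n + 1)*(n^2 + 4*n + 3) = (n - 4)*(n + 1)*(n + 3)*(n + 1)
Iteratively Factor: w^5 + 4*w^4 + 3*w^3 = (w)*(w^4 + 4*w^3 + 3*w^2) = w*(w + 1)*(w^3 + 3*w^2) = w^2*(w + 1)*(w^2 + 3*w) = w^2*(w + 1)*(w + 3)*(w)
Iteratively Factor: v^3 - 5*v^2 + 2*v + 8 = (v - 2)*(v^2 - 3*v - 4) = (v - 4)*(v - 2)*(v + 1)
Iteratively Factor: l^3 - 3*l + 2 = (l + 2)*(l^2 - 2*l + 1) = (l - 1)*(l + 2)*(l - 1)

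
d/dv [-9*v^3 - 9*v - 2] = -27*v^2 - 9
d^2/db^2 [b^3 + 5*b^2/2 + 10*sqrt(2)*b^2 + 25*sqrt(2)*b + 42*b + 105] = 6*b + 5 + 20*sqrt(2)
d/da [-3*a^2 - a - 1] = -6*a - 1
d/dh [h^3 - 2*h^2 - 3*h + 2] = 3*h^2 - 4*h - 3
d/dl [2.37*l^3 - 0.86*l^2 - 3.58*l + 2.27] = 7.11*l^2 - 1.72*l - 3.58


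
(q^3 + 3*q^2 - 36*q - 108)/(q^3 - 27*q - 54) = (q + 6)/(q + 3)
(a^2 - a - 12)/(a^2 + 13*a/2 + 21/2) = 2*(a - 4)/(2*a + 7)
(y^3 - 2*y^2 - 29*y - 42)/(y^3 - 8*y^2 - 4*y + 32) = (y^2 - 4*y - 21)/(y^2 - 10*y + 16)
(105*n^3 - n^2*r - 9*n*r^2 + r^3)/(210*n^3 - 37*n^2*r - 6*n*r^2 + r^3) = (3*n + r)/(6*n + r)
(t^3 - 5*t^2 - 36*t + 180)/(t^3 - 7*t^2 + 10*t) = (t^2 - 36)/(t*(t - 2))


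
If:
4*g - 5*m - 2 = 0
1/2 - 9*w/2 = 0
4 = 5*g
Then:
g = 4/5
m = 6/25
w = 1/9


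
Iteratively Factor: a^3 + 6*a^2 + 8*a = (a + 2)*(a^2 + 4*a) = a*(a + 2)*(a + 4)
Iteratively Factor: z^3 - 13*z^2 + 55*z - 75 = (z - 5)*(z^2 - 8*z + 15) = (z - 5)^2*(z - 3)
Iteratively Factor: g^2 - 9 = (g - 3)*(g + 3)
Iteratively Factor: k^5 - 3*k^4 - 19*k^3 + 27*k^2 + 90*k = (k - 5)*(k^4 + 2*k^3 - 9*k^2 - 18*k) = (k - 5)*(k - 3)*(k^3 + 5*k^2 + 6*k) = (k - 5)*(k - 3)*(k + 2)*(k^2 + 3*k) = (k - 5)*(k - 3)*(k + 2)*(k + 3)*(k)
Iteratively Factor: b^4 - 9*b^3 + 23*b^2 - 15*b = (b)*(b^3 - 9*b^2 + 23*b - 15) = b*(b - 3)*(b^2 - 6*b + 5) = b*(b - 3)*(b - 1)*(b - 5)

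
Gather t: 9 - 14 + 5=0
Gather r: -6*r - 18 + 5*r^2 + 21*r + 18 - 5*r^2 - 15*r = 0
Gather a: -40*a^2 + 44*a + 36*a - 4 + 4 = -40*a^2 + 80*a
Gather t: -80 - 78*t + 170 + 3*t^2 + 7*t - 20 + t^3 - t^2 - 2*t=t^3 + 2*t^2 - 73*t + 70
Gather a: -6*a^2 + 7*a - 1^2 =-6*a^2 + 7*a - 1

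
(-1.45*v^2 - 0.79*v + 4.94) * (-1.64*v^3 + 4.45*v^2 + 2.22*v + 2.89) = 2.378*v^5 - 5.1569*v^4 - 14.8361*v^3 + 16.0387*v^2 + 8.6837*v + 14.2766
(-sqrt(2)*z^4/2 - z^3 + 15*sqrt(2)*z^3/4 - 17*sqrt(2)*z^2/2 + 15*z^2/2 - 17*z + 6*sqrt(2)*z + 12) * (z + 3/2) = -sqrt(2)*z^5/2 - z^4 + 3*sqrt(2)*z^4 - 23*sqrt(2)*z^3/8 + 6*z^3 - 27*sqrt(2)*z^2/4 - 23*z^2/4 - 27*z/2 + 9*sqrt(2)*z + 18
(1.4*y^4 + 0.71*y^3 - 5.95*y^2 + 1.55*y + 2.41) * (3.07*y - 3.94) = 4.298*y^5 - 3.3363*y^4 - 21.0639*y^3 + 28.2015*y^2 + 1.2917*y - 9.4954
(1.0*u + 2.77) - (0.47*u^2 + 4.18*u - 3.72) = -0.47*u^2 - 3.18*u + 6.49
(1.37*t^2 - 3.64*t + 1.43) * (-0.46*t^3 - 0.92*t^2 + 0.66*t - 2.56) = -0.6302*t^5 + 0.414*t^4 + 3.5952*t^3 - 7.2252*t^2 + 10.2622*t - 3.6608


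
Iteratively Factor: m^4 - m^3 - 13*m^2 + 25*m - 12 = (m - 3)*(m^3 + 2*m^2 - 7*m + 4) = (m - 3)*(m - 1)*(m^2 + 3*m - 4) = (m - 3)*(m - 1)^2*(m + 4)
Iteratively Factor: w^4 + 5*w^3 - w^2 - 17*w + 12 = (w - 1)*(w^3 + 6*w^2 + 5*w - 12) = (w - 1)*(w + 4)*(w^2 + 2*w - 3) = (w - 1)*(w + 3)*(w + 4)*(w - 1)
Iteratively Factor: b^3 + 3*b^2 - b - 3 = (b + 3)*(b^2 - 1) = (b - 1)*(b + 3)*(b + 1)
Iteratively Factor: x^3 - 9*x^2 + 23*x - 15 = (x - 3)*(x^2 - 6*x + 5) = (x - 3)*(x - 1)*(x - 5)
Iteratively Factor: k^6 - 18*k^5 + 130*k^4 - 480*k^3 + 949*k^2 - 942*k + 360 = (k - 2)*(k^5 - 16*k^4 + 98*k^3 - 284*k^2 + 381*k - 180) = (k - 3)*(k - 2)*(k^4 - 13*k^3 + 59*k^2 - 107*k + 60) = (k - 4)*(k - 3)*(k - 2)*(k^3 - 9*k^2 + 23*k - 15) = (k - 4)*(k - 3)*(k - 2)*(k - 1)*(k^2 - 8*k + 15) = (k - 5)*(k - 4)*(k - 3)*(k - 2)*(k - 1)*(k - 3)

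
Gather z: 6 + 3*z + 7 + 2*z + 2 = 5*z + 15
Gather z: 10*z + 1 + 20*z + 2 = 30*z + 3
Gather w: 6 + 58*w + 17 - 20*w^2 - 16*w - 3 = -20*w^2 + 42*w + 20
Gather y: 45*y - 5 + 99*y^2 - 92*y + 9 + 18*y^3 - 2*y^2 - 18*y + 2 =18*y^3 + 97*y^2 - 65*y + 6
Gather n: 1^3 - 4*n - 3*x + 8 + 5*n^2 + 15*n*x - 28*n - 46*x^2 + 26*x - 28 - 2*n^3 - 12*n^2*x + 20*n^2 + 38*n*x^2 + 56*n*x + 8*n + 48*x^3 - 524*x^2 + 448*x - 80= -2*n^3 + n^2*(25 - 12*x) + n*(38*x^2 + 71*x - 24) + 48*x^3 - 570*x^2 + 471*x - 99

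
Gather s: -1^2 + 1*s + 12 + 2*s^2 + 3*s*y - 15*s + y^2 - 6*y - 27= 2*s^2 + s*(3*y - 14) + y^2 - 6*y - 16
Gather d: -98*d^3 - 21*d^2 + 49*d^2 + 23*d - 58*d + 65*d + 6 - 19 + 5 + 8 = -98*d^3 + 28*d^2 + 30*d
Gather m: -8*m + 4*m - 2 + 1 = -4*m - 1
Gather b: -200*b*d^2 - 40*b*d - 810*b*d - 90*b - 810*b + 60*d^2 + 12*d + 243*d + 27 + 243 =b*(-200*d^2 - 850*d - 900) + 60*d^2 + 255*d + 270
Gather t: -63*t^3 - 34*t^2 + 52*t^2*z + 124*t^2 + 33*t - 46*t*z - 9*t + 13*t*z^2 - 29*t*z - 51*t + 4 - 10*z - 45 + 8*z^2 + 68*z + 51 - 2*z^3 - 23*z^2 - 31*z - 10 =-63*t^3 + t^2*(52*z + 90) + t*(13*z^2 - 75*z - 27) - 2*z^3 - 15*z^2 + 27*z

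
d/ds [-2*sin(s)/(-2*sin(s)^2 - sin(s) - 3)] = 2*(cos(2*s) + 2)*cos(s)/(sin(s) - cos(2*s) + 4)^2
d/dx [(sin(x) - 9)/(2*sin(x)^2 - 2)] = (18*sin(x) + cos(x)^2 - 2)/(2*cos(x)^3)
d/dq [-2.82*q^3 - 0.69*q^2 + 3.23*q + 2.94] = -8.46*q^2 - 1.38*q + 3.23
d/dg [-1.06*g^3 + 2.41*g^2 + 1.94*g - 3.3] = -3.18*g^2 + 4.82*g + 1.94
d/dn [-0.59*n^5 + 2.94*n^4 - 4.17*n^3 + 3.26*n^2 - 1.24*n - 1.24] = -2.95*n^4 + 11.76*n^3 - 12.51*n^2 + 6.52*n - 1.24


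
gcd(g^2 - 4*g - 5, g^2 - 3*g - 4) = g + 1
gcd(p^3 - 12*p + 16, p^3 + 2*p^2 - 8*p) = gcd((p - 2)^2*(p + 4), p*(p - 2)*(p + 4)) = p^2 + 2*p - 8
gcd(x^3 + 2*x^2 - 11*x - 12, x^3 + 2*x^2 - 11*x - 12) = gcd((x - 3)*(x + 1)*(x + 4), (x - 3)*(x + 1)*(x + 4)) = x^3 + 2*x^2 - 11*x - 12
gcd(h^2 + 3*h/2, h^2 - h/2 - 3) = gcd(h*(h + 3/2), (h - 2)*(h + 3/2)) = h + 3/2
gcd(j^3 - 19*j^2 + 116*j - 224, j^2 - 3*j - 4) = j - 4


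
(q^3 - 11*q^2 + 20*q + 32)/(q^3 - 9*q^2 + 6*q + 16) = (q - 4)/(q - 2)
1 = 1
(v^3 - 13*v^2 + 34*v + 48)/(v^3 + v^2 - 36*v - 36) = (v - 8)/(v + 6)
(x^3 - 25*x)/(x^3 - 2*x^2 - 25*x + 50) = x/(x - 2)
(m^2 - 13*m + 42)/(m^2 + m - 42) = (m - 7)/(m + 7)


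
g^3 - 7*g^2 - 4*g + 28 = (g - 7)*(g - 2)*(g + 2)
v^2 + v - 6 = (v - 2)*(v + 3)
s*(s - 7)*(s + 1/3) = s^3 - 20*s^2/3 - 7*s/3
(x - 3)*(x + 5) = x^2 + 2*x - 15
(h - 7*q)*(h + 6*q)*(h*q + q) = h^3*q - h^2*q^2 + h^2*q - 42*h*q^3 - h*q^2 - 42*q^3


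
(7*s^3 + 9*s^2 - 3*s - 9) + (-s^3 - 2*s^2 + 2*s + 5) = 6*s^3 + 7*s^2 - s - 4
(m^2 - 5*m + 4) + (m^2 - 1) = 2*m^2 - 5*m + 3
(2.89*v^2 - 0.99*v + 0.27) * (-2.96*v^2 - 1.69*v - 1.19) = -8.5544*v^4 - 1.9537*v^3 - 2.5652*v^2 + 0.7218*v - 0.3213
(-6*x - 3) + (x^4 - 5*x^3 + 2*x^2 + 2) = x^4 - 5*x^3 + 2*x^2 - 6*x - 1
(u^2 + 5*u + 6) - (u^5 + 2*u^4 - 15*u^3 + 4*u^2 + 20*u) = -u^5 - 2*u^4 + 15*u^3 - 3*u^2 - 15*u + 6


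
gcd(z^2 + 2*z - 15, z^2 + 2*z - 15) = z^2 + 2*z - 15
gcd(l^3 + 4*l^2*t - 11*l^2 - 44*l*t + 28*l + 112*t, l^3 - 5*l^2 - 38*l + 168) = l^2 - 11*l + 28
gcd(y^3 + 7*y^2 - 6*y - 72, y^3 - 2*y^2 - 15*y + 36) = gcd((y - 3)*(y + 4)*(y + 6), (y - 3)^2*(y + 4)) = y^2 + y - 12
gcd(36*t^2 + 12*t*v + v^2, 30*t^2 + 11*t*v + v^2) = 6*t + v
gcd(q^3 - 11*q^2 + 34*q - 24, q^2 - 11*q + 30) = q - 6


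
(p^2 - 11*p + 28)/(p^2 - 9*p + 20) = (p - 7)/(p - 5)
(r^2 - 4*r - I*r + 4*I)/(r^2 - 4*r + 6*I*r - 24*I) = (r - I)/(r + 6*I)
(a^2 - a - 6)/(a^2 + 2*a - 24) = (a^2 - a - 6)/(a^2 + 2*a - 24)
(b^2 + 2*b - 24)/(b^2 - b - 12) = (b + 6)/(b + 3)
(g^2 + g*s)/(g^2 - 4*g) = (g + s)/(g - 4)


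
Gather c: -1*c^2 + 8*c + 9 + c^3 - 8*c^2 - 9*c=c^3 - 9*c^2 - c + 9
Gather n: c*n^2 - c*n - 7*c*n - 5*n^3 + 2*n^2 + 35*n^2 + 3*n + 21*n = -5*n^3 + n^2*(c + 37) + n*(24 - 8*c)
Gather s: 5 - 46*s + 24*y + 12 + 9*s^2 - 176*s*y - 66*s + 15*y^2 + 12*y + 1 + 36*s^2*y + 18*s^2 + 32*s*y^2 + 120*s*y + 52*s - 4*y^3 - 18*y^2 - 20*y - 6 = s^2*(36*y + 27) + s*(32*y^2 - 56*y - 60) - 4*y^3 - 3*y^2 + 16*y + 12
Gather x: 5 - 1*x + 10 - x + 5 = 20 - 2*x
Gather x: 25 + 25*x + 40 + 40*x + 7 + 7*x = 72*x + 72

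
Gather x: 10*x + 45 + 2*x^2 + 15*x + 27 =2*x^2 + 25*x + 72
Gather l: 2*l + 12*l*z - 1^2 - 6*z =l*(12*z + 2) - 6*z - 1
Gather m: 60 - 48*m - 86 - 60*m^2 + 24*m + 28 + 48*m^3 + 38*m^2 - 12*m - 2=48*m^3 - 22*m^2 - 36*m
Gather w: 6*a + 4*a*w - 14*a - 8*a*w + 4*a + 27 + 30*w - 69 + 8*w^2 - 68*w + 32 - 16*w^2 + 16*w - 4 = -4*a - 8*w^2 + w*(-4*a - 22) - 14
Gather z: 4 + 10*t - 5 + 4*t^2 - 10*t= 4*t^2 - 1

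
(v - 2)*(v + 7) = v^2 + 5*v - 14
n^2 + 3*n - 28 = (n - 4)*(n + 7)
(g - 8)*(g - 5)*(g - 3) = g^3 - 16*g^2 + 79*g - 120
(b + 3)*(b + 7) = b^2 + 10*b + 21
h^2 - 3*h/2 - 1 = (h - 2)*(h + 1/2)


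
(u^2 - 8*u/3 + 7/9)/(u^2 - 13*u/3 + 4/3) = (u - 7/3)/(u - 4)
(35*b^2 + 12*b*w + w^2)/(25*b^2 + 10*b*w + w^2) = (7*b + w)/(5*b + w)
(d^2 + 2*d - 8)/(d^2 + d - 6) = (d + 4)/(d + 3)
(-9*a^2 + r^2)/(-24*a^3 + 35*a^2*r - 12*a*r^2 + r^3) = (3*a + r)/(8*a^2 - 9*a*r + r^2)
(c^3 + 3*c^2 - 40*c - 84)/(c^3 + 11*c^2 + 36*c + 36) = (c^2 + c - 42)/(c^2 + 9*c + 18)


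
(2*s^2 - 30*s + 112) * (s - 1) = 2*s^3 - 32*s^2 + 142*s - 112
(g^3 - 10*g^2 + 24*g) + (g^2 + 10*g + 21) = g^3 - 9*g^2 + 34*g + 21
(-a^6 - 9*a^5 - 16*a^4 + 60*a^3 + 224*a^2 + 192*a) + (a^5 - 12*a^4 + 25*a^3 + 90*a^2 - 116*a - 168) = -a^6 - 8*a^5 - 28*a^4 + 85*a^3 + 314*a^2 + 76*a - 168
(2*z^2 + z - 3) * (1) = 2*z^2 + z - 3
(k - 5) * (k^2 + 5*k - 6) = k^3 - 31*k + 30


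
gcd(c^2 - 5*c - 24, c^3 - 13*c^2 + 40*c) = c - 8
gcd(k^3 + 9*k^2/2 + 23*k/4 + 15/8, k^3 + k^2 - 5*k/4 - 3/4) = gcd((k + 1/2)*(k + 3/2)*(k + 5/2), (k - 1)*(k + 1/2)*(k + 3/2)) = k^2 + 2*k + 3/4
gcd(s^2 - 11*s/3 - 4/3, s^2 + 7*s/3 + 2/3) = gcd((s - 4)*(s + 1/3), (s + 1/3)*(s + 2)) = s + 1/3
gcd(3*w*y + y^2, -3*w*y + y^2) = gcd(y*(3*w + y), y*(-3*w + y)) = y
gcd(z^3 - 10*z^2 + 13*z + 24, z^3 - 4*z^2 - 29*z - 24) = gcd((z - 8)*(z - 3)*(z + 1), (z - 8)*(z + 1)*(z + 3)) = z^2 - 7*z - 8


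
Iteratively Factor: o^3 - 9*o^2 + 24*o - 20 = (o - 2)*(o^2 - 7*o + 10) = (o - 5)*(o - 2)*(o - 2)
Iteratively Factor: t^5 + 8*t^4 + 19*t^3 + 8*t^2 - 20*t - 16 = (t + 1)*(t^4 + 7*t^3 + 12*t^2 - 4*t - 16) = (t + 1)*(t + 2)*(t^3 + 5*t^2 + 2*t - 8) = (t + 1)*(t + 2)^2*(t^2 + 3*t - 4) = (t - 1)*(t + 1)*(t + 2)^2*(t + 4)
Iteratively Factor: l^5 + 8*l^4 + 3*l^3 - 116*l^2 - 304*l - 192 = (l + 4)*(l^4 + 4*l^3 - 13*l^2 - 64*l - 48) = (l - 4)*(l + 4)*(l^3 + 8*l^2 + 19*l + 12) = (l - 4)*(l + 1)*(l + 4)*(l^2 + 7*l + 12) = (l - 4)*(l + 1)*(l + 4)^2*(l + 3)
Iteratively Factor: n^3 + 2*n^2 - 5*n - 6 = (n + 3)*(n^2 - n - 2) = (n - 2)*(n + 3)*(n + 1)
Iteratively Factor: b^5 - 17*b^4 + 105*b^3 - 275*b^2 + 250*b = (b - 5)*(b^4 - 12*b^3 + 45*b^2 - 50*b) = (b - 5)^2*(b^3 - 7*b^2 + 10*b) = (b - 5)^3*(b^2 - 2*b) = b*(b - 5)^3*(b - 2)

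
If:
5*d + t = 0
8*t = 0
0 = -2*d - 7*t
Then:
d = 0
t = 0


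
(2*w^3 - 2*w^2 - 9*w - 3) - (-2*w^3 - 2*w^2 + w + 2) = 4*w^3 - 10*w - 5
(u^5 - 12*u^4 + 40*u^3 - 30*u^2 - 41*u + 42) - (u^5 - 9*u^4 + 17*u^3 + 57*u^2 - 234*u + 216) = -3*u^4 + 23*u^3 - 87*u^2 + 193*u - 174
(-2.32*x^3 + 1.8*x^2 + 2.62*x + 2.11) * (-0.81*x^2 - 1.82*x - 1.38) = 1.8792*x^5 + 2.7644*x^4 - 2.1966*x^3 - 8.9615*x^2 - 7.4558*x - 2.9118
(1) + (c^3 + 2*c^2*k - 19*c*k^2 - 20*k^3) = c^3 + 2*c^2*k - 19*c*k^2 - 20*k^3 + 1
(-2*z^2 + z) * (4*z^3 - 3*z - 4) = -8*z^5 + 4*z^4 + 6*z^3 + 5*z^2 - 4*z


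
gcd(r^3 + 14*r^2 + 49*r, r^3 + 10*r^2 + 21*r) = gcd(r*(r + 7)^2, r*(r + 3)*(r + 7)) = r^2 + 7*r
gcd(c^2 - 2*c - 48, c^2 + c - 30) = c + 6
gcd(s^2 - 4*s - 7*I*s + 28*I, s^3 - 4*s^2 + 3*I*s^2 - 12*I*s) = s - 4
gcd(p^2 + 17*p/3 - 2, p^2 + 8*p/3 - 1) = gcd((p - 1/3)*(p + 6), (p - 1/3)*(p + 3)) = p - 1/3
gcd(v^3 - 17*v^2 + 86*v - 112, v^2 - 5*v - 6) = 1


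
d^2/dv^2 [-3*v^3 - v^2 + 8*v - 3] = -18*v - 2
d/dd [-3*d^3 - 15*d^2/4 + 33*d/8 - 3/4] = -9*d^2 - 15*d/2 + 33/8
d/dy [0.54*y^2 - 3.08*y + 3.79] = 1.08*y - 3.08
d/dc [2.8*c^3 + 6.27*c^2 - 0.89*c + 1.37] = 8.4*c^2 + 12.54*c - 0.89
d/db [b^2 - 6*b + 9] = 2*b - 6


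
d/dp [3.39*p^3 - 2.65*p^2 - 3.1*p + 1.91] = 10.17*p^2 - 5.3*p - 3.1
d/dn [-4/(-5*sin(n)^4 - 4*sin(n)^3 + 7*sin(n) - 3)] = 4*(-20*sin(n)^3 - 12*sin(n)^2 + 7)*cos(n)/(5*sin(n)^4 + 4*sin(n)^3 - 7*sin(n) + 3)^2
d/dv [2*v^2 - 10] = 4*v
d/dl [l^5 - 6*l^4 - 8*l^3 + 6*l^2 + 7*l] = 5*l^4 - 24*l^3 - 24*l^2 + 12*l + 7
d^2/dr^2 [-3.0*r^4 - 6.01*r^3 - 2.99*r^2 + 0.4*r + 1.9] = -36.0*r^2 - 36.06*r - 5.98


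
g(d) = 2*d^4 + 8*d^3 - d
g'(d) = 8*d^3 + 24*d^2 - 1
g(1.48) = 34.05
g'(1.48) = 77.50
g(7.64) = 10373.93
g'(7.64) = 4967.42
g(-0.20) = 0.14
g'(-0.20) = -0.10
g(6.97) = 7422.11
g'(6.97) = 3873.81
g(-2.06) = -31.86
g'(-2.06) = 30.91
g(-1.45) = -14.10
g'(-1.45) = 25.07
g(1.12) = 13.27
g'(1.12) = 40.35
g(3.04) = 392.53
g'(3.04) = 445.55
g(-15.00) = 74265.00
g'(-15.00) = -21601.00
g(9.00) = 18945.00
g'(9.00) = 7775.00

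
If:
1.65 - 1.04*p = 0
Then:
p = 1.59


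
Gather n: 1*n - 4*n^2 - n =-4*n^2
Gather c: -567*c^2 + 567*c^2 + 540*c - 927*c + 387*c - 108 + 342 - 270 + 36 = 0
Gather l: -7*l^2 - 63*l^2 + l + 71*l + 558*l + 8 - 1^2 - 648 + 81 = -70*l^2 + 630*l - 560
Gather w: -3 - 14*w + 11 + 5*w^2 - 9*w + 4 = 5*w^2 - 23*w + 12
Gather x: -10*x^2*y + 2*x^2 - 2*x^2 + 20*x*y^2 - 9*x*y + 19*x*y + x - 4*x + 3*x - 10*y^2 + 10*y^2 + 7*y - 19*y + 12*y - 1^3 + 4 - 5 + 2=-10*x^2*y + x*(20*y^2 + 10*y)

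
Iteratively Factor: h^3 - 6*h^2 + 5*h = (h)*(h^2 - 6*h + 5) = h*(h - 1)*(h - 5)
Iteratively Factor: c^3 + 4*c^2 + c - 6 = (c - 1)*(c^2 + 5*c + 6) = (c - 1)*(c + 2)*(c + 3)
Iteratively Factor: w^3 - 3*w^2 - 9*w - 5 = (w + 1)*(w^2 - 4*w - 5) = (w - 5)*(w + 1)*(w + 1)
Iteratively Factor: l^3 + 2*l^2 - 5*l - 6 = (l - 2)*(l^2 + 4*l + 3) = (l - 2)*(l + 1)*(l + 3)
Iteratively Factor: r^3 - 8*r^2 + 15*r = (r - 5)*(r^2 - 3*r) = r*(r - 5)*(r - 3)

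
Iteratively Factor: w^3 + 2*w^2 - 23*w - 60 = (w + 3)*(w^2 - w - 20) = (w + 3)*(w + 4)*(w - 5)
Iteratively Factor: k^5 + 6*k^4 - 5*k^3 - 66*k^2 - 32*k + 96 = (k + 4)*(k^4 + 2*k^3 - 13*k^2 - 14*k + 24) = (k + 2)*(k + 4)*(k^3 - 13*k + 12) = (k + 2)*(k + 4)^2*(k^2 - 4*k + 3) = (k - 1)*(k + 2)*(k + 4)^2*(k - 3)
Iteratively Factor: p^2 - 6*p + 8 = (p - 2)*(p - 4)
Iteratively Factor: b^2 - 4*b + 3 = (b - 3)*(b - 1)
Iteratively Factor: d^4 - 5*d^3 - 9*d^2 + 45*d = (d - 3)*(d^3 - 2*d^2 - 15*d) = d*(d - 3)*(d^2 - 2*d - 15) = d*(d - 5)*(d - 3)*(d + 3)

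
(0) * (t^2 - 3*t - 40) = 0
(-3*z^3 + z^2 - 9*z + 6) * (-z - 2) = 3*z^4 + 5*z^3 + 7*z^2 + 12*z - 12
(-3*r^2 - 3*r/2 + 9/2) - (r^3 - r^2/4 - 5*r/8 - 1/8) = -r^3 - 11*r^2/4 - 7*r/8 + 37/8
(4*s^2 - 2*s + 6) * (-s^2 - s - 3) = -4*s^4 - 2*s^3 - 16*s^2 - 18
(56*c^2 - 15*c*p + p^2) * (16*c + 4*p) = 896*c^3 - 16*c^2*p - 44*c*p^2 + 4*p^3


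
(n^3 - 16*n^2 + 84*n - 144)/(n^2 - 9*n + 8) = (n^3 - 16*n^2 + 84*n - 144)/(n^2 - 9*n + 8)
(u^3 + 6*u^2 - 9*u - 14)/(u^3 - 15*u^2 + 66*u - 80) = (u^2 + 8*u + 7)/(u^2 - 13*u + 40)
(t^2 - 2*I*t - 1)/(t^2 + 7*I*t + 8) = (t - I)/(t + 8*I)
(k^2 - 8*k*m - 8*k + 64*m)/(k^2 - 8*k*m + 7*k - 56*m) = (k - 8)/(k + 7)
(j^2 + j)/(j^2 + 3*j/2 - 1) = 2*j*(j + 1)/(2*j^2 + 3*j - 2)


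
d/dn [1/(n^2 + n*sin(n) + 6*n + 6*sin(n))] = -(n*cos(n) + 2*n + sin(n) + 6*cos(n) + 6)/((n + 6)^2*(n + sin(n))^2)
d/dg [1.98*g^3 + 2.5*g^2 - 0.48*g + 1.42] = 5.94*g^2 + 5.0*g - 0.48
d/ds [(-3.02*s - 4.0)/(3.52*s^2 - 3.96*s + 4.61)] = (10.6304*s^2 + 28.16*s - 29.7622)/(12.3904*s^4 - 27.8784*s^3 + 48.136*s^2 - 36.5112*s + 21.2521)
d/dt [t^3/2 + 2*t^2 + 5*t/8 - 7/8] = 3*t^2/2 + 4*t + 5/8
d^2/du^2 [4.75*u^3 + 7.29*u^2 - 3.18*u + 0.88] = 28.5*u + 14.58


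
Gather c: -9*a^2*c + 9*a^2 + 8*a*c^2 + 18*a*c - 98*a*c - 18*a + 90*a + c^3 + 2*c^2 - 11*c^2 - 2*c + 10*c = 9*a^2 + 72*a + c^3 + c^2*(8*a - 9) + c*(-9*a^2 - 80*a + 8)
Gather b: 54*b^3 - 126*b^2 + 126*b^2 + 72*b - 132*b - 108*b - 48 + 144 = 54*b^3 - 168*b + 96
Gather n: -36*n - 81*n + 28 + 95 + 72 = 195 - 117*n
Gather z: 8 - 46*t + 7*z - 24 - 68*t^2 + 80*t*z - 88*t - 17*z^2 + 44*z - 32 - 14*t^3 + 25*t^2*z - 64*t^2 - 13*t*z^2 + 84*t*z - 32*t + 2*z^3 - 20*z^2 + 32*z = -14*t^3 - 132*t^2 - 166*t + 2*z^3 + z^2*(-13*t - 37) + z*(25*t^2 + 164*t + 83) - 48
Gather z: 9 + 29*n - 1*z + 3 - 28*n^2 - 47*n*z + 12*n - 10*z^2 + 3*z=-28*n^2 + 41*n - 10*z^2 + z*(2 - 47*n) + 12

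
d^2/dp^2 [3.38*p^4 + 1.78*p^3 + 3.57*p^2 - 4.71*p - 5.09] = 40.56*p^2 + 10.68*p + 7.14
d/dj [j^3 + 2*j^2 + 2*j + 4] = 3*j^2 + 4*j + 2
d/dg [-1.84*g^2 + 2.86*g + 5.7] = 2.86 - 3.68*g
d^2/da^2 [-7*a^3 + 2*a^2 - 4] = 4 - 42*a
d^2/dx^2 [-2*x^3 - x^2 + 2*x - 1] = -12*x - 2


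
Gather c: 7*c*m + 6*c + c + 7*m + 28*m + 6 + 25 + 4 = c*(7*m + 7) + 35*m + 35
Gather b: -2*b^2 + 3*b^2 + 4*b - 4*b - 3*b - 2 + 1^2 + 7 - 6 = b^2 - 3*b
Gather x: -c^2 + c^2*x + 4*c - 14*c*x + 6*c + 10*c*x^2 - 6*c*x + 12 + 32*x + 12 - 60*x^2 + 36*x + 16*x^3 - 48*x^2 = -c^2 + 10*c + 16*x^3 + x^2*(10*c - 108) + x*(c^2 - 20*c + 68) + 24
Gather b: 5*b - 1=5*b - 1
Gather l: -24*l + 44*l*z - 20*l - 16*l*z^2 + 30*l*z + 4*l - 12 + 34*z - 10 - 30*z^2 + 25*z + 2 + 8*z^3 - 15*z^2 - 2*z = l*(-16*z^2 + 74*z - 40) + 8*z^3 - 45*z^2 + 57*z - 20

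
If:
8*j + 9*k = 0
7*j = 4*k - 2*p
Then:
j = -18*p/95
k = 16*p/95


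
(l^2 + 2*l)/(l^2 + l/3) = 3*(l + 2)/(3*l + 1)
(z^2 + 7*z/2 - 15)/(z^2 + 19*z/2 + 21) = (2*z - 5)/(2*z + 7)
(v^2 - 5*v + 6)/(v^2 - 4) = (v - 3)/(v + 2)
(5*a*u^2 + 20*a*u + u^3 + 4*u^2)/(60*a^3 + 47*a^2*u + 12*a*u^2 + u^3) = u*(u + 4)/(12*a^2 + 7*a*u + u^2)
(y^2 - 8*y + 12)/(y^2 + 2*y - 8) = (y - 6)/(y + 4)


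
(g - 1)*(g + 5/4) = g^2 + g/4 - 5/4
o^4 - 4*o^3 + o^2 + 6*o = o*(o - 3)*(o - 2)*(o + 1)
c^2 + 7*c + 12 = (c + 3)*(c + 4)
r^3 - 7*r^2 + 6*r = r*(r - 6)*(r - 1)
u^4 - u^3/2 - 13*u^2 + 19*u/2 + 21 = (u - 3)*(u - 2)*(u + 1)*(u + 7/2)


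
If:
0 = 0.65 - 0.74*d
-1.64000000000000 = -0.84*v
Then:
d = 0.88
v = 1.95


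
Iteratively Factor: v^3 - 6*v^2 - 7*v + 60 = (v - 5)*(v^2 - v - 12) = (v - 5)*(v + 3)*(v - 4)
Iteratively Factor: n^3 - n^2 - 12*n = (n)*(n^2 - n - 12) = n*(n + 3)*(n - 4)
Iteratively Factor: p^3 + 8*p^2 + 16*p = (p + 4)*(p^2 + 4*p) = p*(p + 4)*(p + 4)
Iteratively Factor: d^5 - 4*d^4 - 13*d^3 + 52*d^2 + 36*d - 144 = (d - 4)*(d^4 - 13*d^2 + 36) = (d - 4)*(d + 2)*(d^3 - 2*d^2 - 9*d + 18) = (d - 4)*(d - 2)*(d + 2)*(d^2 - 9) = (d - 4)*(d - 3)*(d - 2)*(d + 2)*(d + 3)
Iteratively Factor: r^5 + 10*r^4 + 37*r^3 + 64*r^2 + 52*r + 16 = (r + 4)*(r^4 + 6*r^3 + 13*r^2 + 12*r + 4) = (r + 2)*(r + 4)*(r^3 + 4*r^2 + 5*r + 2) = (r + 2)^2*(r + 4)*(r^2 + 2*r + 1) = (r + 1)*(r + 2)^2*(r + 4)*(r + 1)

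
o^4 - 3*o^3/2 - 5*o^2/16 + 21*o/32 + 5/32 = (o - 5/4)*(o - 1)*(o + 1/4)*(o + 1/2)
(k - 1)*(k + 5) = k^2 + 4*k - 5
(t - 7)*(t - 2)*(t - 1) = t^3 - 10*t^2 + 23*t - 14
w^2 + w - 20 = (w - 4)*(w + 5)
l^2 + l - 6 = (l - 2)*(l + 3)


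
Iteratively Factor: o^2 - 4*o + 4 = (o - 2)*(o - 2)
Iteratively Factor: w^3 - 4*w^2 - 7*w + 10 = (w + 2)*(w^2 - 6*w + 5) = (w - 1)*(w + 2)*(w - 5)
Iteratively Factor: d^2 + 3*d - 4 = (d - 1)*(d + 4)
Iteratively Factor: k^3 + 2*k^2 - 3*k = (k)*(k^2 + 2*k - 3) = k*(k - 1)*(k + 3)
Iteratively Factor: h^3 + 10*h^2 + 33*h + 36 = (h + 4)*(h^2 + 6*h + 9) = (h + 3)*(h + 4)*(h + 3)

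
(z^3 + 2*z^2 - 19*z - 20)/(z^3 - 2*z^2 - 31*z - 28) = (z^2 + z - 20)/(z^2 - 3*z - 28)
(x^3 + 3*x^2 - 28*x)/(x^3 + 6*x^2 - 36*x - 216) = x*(x^2 + 3*x - 28)/(x^3 + 6*x^2 - 36*x - 216)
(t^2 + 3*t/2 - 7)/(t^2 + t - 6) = (t + 7/2)/(t + 3)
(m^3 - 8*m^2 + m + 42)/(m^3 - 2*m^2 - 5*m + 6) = (m - 7)/(m - 1)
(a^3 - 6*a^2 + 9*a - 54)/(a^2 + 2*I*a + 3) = (a^2 - 3*a*(2 + I) + 18*I)/(a - I)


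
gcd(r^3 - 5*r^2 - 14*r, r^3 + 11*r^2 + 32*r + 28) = r + 2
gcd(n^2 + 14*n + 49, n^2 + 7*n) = n + 7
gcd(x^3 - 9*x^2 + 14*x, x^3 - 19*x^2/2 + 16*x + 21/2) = x - 7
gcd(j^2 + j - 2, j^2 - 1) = j - 1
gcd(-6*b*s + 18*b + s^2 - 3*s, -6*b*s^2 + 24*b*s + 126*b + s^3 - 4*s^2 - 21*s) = -6*b + s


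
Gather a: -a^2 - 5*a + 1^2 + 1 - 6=-a^2 - 5*a - 4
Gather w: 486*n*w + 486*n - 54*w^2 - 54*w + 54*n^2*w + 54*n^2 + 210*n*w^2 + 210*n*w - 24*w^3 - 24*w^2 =54*n^2 + 486*n - 24*w^3 + w^2*(210*n - 78) + w*(54*n^2 + 696*n - 54)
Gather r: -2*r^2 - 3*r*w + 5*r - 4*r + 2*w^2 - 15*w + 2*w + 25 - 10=-2*r^2 + r*(1 - 3*w) + 2*w^2 - 13*w + 15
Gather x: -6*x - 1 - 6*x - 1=-12*x - 2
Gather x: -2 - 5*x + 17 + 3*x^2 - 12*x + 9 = 3*x^2 - 17*x + 24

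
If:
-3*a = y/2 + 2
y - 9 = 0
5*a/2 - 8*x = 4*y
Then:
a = -13/6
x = -497/96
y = 9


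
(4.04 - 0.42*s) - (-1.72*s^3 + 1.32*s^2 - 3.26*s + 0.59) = 1.72*s^3 - 1.32*s^2 + 2.84*s + 3.45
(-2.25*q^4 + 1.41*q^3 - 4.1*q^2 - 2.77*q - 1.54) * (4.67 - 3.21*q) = 7.2225*q^5 - 15.0336*q^4 + 19.7457*q^3 - 10.2553*q^2 - 7.9925*q - 7.1918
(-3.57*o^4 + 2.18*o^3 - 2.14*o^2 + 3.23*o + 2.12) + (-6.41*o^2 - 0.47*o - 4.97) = -3.57*o^4 + 2.18*o^3 - 8.55*o^2 + 2.76*o - 2.85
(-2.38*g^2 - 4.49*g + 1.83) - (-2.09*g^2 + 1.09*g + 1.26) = -0.29*g^2 - 5.58*g + 0.57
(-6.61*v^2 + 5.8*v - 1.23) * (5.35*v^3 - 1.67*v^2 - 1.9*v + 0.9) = -35.3635*v^5 + 42.0687*v^4 - 3.7075*v^3 - 14.9149*v^2 + 7.557*v - 1.107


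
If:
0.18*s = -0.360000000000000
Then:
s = -2.00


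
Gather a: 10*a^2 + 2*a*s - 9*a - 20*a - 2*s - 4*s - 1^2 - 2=10*a^2 + a*(2*s - 29) - 6*s - 3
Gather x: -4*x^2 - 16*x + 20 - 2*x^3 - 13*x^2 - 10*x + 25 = -2*x^3 - 17*x^2 - 26*x + 45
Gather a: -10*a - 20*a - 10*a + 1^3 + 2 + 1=4 - 40*a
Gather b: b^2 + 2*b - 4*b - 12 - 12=b^2 - 2*b - 24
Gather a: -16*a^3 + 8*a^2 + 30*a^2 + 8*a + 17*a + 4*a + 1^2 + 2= -16*a^3 + 38*a^2 + 29*a + 3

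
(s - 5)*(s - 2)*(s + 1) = s^3 - 6*s^2 + 3*s + 10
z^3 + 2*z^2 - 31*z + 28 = (z - 4)*(z - 1)*(z + 7)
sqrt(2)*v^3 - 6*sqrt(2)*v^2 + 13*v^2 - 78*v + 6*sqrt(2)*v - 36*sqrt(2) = (v - 6)*(v + 6*sqrt(2))*(sqrt(2)*v + 1)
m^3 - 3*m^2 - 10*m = m*(m - 5)*(m + 2)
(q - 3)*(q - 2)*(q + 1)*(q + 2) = q^4 - 2*q^3 - 7*q^2 + 8*q + 12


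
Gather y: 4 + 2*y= 2*y + 4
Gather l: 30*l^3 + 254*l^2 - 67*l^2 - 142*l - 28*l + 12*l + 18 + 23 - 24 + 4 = 30*l^3 + 187*l^2 - 158*l + 21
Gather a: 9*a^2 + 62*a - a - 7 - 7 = 9*a^2 + 61*a - 14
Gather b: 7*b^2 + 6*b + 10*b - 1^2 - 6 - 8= 7*b^2 + 16*b - 15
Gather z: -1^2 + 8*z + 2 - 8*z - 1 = 0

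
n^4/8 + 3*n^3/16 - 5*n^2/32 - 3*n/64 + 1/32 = (n/4 + 1/2)*(n/2 + 1/4)*(n - 1/2)^2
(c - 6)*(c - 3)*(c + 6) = c^3 - 3*c^2 - 36*c + 108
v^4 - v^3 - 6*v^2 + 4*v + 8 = (v - 2)^2*(v + 1)*(v + 2)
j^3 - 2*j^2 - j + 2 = (j - 2)*(j - 1)*(j + 1)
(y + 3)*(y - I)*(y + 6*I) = y^3 + 3*y^2 + 5*I*y^2 + 6*y + 15*I*y + 18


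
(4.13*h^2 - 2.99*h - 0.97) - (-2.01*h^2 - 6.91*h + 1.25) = 6.14*h^2 + 3.92*h - 2.22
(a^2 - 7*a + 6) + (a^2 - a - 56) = 2*a^2 - 8*a - 50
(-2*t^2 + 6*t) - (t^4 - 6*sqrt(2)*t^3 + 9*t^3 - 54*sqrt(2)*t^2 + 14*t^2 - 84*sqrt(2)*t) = -t^4 - 9*t^3 + 6*sqrt(2)*t^3 - 16*t^2 + 54*sqrt(2)*t^2 + 6*t + 84*sqrt(2)*t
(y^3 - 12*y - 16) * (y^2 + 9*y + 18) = y^5 + 9*y^4 + 6*y^3 - 124*y^2 - 360*y - 288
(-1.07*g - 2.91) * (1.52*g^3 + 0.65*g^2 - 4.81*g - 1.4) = -1.6264*g^4 - 5.1187*g^3 + 3.2552*g^2 + 15.4951*g + 4.074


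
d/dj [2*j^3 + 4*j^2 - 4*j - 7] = 6*j^2 + 8*j - 4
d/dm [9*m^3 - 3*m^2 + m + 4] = 27*m^2 - 6*m + 1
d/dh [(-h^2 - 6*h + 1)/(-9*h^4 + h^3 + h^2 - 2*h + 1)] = (2*(-h - 3)*(-9*h^4 + h^3 + h^2 - 2*h + 1) - (h^2 + 6*h - 1)*(36*h^3 - 3*h^2 - 2*h + 2))/(-9*h^4 + h^3 + h^2 - 2*h + 1)^2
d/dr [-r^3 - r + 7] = -3*r^2 - 1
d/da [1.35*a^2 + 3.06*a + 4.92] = 2.7*a + 3.06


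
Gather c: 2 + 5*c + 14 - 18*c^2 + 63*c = -18*c^2 + 68*c + 16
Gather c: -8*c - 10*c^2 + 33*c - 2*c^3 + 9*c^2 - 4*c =-2*c^3 - c^2 + 21*c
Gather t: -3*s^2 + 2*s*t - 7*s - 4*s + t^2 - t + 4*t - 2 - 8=-3*s^2 - 11*s + t^2 + t*(2*s + 3) - 10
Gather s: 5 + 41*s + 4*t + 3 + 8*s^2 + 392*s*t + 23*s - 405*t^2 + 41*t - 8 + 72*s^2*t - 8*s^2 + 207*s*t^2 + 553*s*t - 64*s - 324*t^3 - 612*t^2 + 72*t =72*s^2*t + s*(207*t^2 + 945*t) - 324*t^3 - 1017*t^2 + 117*t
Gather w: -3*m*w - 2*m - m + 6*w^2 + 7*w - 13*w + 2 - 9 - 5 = -3*m + 6*w^2 + w*(-3*m - 6) - 12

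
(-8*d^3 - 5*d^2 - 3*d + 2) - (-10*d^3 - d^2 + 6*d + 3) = 2*d^3 - 4*d^2 - 9*d - 1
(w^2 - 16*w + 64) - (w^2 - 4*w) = 64 - 12*w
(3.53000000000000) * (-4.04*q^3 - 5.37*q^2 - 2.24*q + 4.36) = -14.2612*q^3 - 18.9561*q^2 - 7.9072*q + 15.3908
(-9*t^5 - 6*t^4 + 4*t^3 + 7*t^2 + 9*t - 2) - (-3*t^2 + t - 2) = -9*t^5 - 6*t^4 + 4*t^3 + 10*t^2 + 8*t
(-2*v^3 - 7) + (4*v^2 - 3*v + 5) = -2*v^3 + 4*v^2 - 3*v - 2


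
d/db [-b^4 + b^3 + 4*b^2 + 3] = b*(-4*b^2 + 3*b + 8)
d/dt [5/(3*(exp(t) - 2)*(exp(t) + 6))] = 10*(-exp(t) - 2)*exp(t)/(3*(exp(4*t) + 8*exp(3*t) - 8*exp(2*t) - 96*exp(t) + 144))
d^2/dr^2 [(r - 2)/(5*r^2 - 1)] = 10*(20*r^2*(r - 2) + (2 - 3*r)*(5*r^2 - 1))/(5*r^2 - 1)^3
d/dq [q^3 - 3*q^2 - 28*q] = 3*q^2 - 6*q - 28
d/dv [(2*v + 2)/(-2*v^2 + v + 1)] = 4*v*(v + 2)/(4*v^4 - 4*v^3 - 3*v^2 + 2*v + 1)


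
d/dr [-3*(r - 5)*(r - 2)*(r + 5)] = -9*r^2 + 12*r + 75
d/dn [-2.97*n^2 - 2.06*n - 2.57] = -5.94*n - 2.06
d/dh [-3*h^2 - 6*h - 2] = -6*h - 6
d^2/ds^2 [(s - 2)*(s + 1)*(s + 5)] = 6*s + 8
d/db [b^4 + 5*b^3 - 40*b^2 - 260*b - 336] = 4*b^3 + 15*b^2 - 80*b - 260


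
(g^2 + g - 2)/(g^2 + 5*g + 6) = (g - 1)/(g + 3)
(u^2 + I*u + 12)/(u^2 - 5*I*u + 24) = (u^2 + I*u + 12)/(u^2 - 5*I*u + 24)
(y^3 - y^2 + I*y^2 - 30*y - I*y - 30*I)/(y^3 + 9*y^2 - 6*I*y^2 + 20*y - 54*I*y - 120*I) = (y^2 + y*(-6 + I) - 6*I)/(y^2 + y*(4 - 6*I) - 24*I)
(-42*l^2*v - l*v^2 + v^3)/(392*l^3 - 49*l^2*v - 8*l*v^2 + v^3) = v*(6*l + v)/(-56*l^2 - l*v + v^2)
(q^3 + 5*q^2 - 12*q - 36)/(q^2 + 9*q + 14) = (q^2 + 3*q - 18)/(q + 7)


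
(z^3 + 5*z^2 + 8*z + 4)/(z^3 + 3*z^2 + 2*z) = (z + 2)/z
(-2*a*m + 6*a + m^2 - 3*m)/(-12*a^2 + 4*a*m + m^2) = (m - 3)/(6*a + m)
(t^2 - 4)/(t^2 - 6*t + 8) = (t + 2)/(t - 4)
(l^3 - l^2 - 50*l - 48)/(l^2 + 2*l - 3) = (l^3 - l^2 - 50*l - 48)/(l^2 + 2*l - 3)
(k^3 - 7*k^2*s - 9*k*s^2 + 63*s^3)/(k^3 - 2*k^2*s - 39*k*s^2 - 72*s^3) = (-k^2 + 10*k*s - 21*s^2)/(-k^2 + 5*k*s + 24*s^2)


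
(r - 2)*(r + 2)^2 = r^3 + 2*r^2 - 4*r - 8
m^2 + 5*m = m*(m + 5)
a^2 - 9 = (a - 3)*(a + 3)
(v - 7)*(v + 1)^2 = v^3 - 5*v^2 - 13*v - 7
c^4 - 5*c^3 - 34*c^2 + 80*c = c*(c - 8)*(c - 2)*(c + 5)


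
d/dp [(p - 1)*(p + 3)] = 2*p + 2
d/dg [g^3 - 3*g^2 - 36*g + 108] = 3*g^2 - 6*g - 36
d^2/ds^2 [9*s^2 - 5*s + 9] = 18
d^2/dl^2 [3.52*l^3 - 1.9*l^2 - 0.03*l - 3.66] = 21.12*l - 3.8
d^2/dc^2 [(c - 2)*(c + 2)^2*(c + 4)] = 12*c^2 + 36*c + 8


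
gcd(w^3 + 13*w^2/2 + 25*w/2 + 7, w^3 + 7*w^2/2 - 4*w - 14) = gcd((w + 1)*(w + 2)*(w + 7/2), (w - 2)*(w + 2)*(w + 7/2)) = w^2 + 11*w/2 + 7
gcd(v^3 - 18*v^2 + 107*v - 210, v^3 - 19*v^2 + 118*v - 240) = v^2 - 11*v + 30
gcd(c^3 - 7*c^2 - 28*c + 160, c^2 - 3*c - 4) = c - 4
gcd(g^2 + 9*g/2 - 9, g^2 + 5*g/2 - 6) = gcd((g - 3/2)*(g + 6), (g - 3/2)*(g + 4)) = g - 3/2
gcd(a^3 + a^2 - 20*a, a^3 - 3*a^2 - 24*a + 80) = a^2 + a - 20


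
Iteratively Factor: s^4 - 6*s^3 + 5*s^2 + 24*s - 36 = (s - 3)*(s^3 - 3*s^2 - 4*s + 12) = (s - 3)*(s + 2)*(s^2 - 5*s + 6) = (s - 3)*(s - 2)*(s + 2)*(s - 3)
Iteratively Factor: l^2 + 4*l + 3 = (l + 3)*(l + 1)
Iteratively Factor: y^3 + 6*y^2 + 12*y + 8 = (y + 2)*(y^2 + 4*y + 4) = (y + 2)^2*(y + 2)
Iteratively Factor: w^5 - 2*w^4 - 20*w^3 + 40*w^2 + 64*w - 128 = (w + 2)*(w^4 - 4*w^3 - 12*w^2 + 64*w - 64) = (w + 2)*(w + 4)*(w^3 - 8*w^2 + 20*w - 16) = (w - 4)*(w + 2)*(w + 4)*(w^2 - 4*w + 4) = (w - 4)*(w - 2)*(w + 2)*(w + 4)*(w - 2)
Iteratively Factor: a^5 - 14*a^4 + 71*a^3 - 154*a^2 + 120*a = (a - 3)*(a^4 - 11*a^3 + 38*a^2 - 40*a) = (a - 3)*(a - 2)*(a^3 - 9*a^2 + 20*a) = (a - 4)*(a - 3)*(a - 2)*(a^2 - 5*a) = a*(a - 4)*(a - 3)*(a - 2)*(a - 5)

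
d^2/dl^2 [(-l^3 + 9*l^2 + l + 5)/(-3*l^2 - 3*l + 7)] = 102*(2*l^3 - 15*l^2 - l - 12)/(27*l^6 + 81*l^5 - 108*l^4 - 351*l^3 + 252*l^2 + 441*l - 343)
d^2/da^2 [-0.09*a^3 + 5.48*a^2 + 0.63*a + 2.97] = 10.96 - 0.54*a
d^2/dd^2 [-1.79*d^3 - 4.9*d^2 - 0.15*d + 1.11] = -10.74*d - 9.8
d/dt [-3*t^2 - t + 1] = -6*t - 1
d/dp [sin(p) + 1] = cos(p)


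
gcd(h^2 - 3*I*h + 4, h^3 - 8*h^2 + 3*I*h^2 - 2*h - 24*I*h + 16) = h + I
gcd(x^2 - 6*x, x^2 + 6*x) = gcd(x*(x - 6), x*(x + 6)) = x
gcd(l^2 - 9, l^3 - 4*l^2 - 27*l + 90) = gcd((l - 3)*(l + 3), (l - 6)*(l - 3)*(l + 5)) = l - 3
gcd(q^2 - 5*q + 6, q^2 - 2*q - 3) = q - 3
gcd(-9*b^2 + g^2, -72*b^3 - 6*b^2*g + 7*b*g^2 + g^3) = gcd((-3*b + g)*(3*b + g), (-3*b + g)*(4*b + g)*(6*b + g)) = 3*b - g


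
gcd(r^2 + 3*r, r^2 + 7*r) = r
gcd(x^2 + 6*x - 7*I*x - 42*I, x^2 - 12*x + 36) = 1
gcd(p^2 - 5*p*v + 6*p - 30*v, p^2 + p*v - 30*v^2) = p - 5*v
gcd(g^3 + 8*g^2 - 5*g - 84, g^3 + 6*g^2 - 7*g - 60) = g^2 + g - 12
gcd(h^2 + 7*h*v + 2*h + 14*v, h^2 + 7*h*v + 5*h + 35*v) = h + 7*v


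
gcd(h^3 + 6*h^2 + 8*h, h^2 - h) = h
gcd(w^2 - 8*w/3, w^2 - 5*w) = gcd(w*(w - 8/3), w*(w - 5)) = w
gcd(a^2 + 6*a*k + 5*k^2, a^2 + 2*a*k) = 1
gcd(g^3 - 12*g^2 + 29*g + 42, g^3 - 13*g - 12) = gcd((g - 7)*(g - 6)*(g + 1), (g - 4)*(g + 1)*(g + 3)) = g + 1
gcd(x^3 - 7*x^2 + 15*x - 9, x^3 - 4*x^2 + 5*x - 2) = x - 1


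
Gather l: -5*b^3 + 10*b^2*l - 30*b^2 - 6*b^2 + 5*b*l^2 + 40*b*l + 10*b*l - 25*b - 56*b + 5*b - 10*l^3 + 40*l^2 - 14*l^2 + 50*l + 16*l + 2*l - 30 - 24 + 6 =-5*b^3 - 36*b^2 - 76*b - 10*l^3 + l^2*(5*b + 26) + l*(10*b^2 + 50*b + 68) - 48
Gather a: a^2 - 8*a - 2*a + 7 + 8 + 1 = a^2 - 10*a + 16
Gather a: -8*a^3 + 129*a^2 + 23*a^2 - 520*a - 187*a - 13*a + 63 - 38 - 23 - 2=-8*a^3 + 152*a^2 - 720*a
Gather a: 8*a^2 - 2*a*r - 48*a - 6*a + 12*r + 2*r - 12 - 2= 8*a^2 + a*(-2*r - 54) + 14*r - 14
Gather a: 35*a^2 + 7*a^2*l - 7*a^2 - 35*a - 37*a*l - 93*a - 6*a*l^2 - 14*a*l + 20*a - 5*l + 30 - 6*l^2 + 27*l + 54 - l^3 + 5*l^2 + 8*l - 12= a^2*(7*l + 28) + a*(-6*l^2 - 51*l - 108) - l^3 - l^2 + 30*l + 72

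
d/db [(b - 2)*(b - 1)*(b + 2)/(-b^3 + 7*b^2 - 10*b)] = 2*(3*b^2 - 2*b + 5)/(b^2*(b^2 - 10*b + 25))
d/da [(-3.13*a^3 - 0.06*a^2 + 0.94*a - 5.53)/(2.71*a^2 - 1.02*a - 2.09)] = (-8.4823*a^4 + 6.3852*a^3 + 17.1389*a^2 + 30.2234*a - 7.6052)/(7.3441*a^4 - 5.5284*a^3 - 10.2874*a^2 + 4.2636*a + 4.3681)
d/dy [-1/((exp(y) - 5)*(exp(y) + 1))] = (exp(y) - 2)/(2*(exp(y) - 5)^2*cosh(y/2)^2)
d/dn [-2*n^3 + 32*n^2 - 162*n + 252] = -6*n^2 + 64*n - 162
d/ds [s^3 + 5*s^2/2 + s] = 3*s^2 + 5*s + 1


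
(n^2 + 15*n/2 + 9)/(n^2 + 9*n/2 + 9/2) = (n + 6)/(n + 3)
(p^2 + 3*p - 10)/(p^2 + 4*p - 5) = (p - 2)/(p - 1)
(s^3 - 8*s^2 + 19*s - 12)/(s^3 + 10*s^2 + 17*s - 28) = (s^2 - 7*s + 12)/(s^2 + 11*s + 28)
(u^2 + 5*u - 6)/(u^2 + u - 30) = (u - 1)/(u - 5)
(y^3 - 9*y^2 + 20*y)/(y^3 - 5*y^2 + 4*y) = (y - 5)/(y - 1)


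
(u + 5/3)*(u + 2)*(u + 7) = u^3 + 32*u^2/3 + 29*u + 70/3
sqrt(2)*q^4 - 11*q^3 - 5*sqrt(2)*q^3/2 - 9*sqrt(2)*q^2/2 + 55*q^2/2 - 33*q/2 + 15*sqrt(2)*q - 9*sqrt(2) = (q - 3/2)*(q - 1)*(q - 6*sqrt(2))*(sqrt(2)*q + 1)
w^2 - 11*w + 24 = (w - 8)*(w - 3)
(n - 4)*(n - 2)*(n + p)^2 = n^4 + 2*n^3*p - 6*n^3 + n^2*p^2 - 12*n^2*p + 8*n^2 - 6*n*p^2 + 16*n*p + 8*p^2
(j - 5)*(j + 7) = j^2 + 2*j - 35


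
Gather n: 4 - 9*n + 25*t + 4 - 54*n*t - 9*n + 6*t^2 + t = n*(-54*t - 18) + 6*t^2 + 26*t + 8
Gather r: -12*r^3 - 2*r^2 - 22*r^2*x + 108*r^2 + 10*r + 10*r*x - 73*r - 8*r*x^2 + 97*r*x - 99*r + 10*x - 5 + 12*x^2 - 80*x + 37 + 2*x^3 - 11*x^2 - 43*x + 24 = -12*r^3 + r^2*(106 - 22*x) + r*(-8*x^2 + 107*x - 162) + 2*x^3 + x^2 - 113*x + 56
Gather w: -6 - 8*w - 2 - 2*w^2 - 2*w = -2*w^2 - 10*w - 8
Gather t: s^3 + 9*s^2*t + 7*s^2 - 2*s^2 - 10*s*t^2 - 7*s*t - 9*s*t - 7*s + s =s^3 + 5*s^2 - 10*s*t^2 - 6*s + t*(9*s^2 - 16*s)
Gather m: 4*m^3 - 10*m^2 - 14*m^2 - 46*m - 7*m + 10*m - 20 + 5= 4*m^3 - 24*m^2 - 43*m - 15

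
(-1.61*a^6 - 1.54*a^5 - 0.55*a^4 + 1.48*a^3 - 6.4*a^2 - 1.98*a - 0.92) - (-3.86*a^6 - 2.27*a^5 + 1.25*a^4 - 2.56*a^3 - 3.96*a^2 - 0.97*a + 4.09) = 2.25*a^6 + 0.73*a^5 - 1.8*a^4 + 4.04*a^3 - 2.44*a^2 - 1.01*a - 5.01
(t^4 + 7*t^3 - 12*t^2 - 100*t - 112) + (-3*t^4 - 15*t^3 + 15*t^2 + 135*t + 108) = -2*t^4 - 8*t^3 + 3*t^2 + 35*t - 4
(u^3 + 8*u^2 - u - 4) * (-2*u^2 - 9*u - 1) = -2*u^5 - 25*u^4 - 71*u^3 + 9*u^2 + 37*u + 4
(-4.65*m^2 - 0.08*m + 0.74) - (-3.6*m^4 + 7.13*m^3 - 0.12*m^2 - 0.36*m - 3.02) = 3.6*m^4 - 7.13*m^3 - 4.53*m^2 + 0.28*m + 3.76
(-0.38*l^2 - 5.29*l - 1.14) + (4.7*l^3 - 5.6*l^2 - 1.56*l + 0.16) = 4.7*l^3 - 5.98*l^2 - 6.85*l - 0.98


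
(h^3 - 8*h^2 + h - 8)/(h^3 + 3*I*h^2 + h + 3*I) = (h - 8)/(h + 3*I)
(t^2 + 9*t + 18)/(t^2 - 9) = (t + 6)/(t - 3)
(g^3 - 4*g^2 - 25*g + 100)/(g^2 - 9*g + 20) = g + 5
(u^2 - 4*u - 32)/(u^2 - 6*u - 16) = (u + 4)/(u + 2)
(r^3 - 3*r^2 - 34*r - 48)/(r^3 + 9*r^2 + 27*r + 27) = (r^2 - 6*r - 16)/(r^2 + 6*r + 9)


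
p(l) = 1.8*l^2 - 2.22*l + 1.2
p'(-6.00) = -23.82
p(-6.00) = 79.32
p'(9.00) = 30.18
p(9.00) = 127.02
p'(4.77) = 14.95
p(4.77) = 31.57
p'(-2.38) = -10.79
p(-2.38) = 16.68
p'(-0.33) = -3.41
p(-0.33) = 2.13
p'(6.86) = 22.48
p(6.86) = 70.68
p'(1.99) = 4.94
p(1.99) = 3.91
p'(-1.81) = -8.74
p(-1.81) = 11.12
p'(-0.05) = -2.40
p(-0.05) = 1.32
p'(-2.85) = -12.48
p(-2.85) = 22.15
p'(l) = 3.6*l - 2.22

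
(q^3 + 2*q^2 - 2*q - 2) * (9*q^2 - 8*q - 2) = 9*q^5 + 10*q^4 - 36*q^3 - 6*q^2 + 20*q + 4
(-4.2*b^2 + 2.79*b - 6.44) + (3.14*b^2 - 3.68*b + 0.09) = -1.06*b^2 - 0.89*b - 6.35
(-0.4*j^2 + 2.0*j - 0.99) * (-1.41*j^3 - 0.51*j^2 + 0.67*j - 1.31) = 0.564*j^5 - 2.616*j^4 + 0.1079*j^3 + 2.3689*j^2 - 3.2833*j + 1.2969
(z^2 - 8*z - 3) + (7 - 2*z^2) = -z^2 - 8*z + 4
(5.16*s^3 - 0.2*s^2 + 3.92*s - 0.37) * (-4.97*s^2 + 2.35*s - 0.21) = -25.6452*s^5 + 13.12*s^4 - 21.036*s^3 + 11.0929*s^2 - 1.6927*s + 0.0777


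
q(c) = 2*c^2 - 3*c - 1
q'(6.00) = 21.00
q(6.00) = 53.00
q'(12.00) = 45.00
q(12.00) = 251.00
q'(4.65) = 15.60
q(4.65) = 28.30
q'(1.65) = 3.60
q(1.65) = -0.50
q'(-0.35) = -4.40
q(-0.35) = 0.30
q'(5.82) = 20.28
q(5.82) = 49.28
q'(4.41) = 14.64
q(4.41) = 24.67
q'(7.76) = 28.04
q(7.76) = 96.16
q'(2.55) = 7.20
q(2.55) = 4.36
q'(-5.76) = -26.04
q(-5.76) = 82.64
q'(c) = 4*c - 3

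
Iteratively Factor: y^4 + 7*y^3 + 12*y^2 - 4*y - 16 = (y + 2)*(y^3 + 5*y^2 + 2*y - 8) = (y - 1)*(y + 2)*(y^2 + 6*y + 8) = (y - 1)*(y + 2)*(y + 4)*(y + 2)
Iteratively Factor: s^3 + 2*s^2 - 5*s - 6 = (s + 3)*(s^2 - s - 2) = (s - 2)*(s + 3)*(s + 1)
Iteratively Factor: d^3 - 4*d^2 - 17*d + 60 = (d - 5)*(d^2 + d - 12) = (d - 5)*(d + 4)*(d - 3)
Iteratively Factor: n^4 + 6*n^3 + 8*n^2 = (n + 2)*(n^3 + 4*n^2) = n*(n + 2)*(n^2 + 4*n) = n^2*(n + 2)*(n + 4)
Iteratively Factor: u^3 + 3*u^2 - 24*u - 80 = (u + 4)*(u^2 - u - 20) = (u - 5)*(u + 4)*(u + 4)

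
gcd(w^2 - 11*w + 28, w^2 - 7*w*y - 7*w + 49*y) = w - 7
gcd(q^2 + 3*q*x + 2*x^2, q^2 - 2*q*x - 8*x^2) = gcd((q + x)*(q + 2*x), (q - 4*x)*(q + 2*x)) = q + 2*x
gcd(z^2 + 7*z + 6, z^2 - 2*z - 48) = z + 6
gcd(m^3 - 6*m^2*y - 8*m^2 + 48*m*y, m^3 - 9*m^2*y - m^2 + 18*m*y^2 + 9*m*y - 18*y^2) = -m + 6*y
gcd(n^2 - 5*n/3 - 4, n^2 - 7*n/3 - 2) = n - 3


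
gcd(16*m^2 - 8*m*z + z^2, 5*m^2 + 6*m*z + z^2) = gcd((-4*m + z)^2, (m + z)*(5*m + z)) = 1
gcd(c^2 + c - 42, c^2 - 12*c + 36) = c - 6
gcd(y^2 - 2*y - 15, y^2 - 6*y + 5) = y - 5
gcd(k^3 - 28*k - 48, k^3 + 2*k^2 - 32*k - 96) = k^2 - 2*k - 24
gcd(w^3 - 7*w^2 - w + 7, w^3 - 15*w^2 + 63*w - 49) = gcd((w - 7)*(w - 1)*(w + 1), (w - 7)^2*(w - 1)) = w^2 - 8*w + 7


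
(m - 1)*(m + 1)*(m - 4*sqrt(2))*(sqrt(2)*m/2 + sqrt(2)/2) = sqrt(2)*m^4/2 - 4*m^3 + sqrt(2)*m^3/2 - 4*m^2 - sqrt(2)*m^2/2 - sqrt(2)*m/2 + 4*m + 4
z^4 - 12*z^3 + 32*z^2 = z^2*(z - 8)*(z - 4)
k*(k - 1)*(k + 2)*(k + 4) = k^4 + 5*k^3 + 2*k^2 - 8*k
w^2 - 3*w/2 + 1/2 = (w - 1)*(w - 1/2)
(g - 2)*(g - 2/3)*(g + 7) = g^3 + 13*g^2/3 - 52*g/3 + 28/3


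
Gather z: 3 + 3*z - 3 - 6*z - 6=-3*z - 6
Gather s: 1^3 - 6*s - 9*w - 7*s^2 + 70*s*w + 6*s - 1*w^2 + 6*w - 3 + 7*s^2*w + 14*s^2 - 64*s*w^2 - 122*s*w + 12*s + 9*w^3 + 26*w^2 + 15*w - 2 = s^2*(7*w + 7) + s*(-64*w^2 - 52*w + 12) + 9*w^3 + 25*w^2 + 12*w - 4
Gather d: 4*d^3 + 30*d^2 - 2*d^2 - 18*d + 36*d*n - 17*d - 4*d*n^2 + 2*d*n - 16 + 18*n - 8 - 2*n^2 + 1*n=4*d^3 + 28*d^2 + d*(-4*n^2 + 38*n - 35) - 2*n^2 + 19*n - 24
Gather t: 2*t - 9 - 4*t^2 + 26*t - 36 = -4*t^2 + 28*t - 45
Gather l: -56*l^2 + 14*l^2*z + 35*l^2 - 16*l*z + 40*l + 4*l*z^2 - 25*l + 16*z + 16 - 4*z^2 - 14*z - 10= l^2*(14*z - 21) + l*(4*z^2 - 16*z + 15) - 4*z^2 + 2*z + 6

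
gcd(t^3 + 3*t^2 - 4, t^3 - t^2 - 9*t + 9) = t - 1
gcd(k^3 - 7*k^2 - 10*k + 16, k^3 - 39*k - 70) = k + 2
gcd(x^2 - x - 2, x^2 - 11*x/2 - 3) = 1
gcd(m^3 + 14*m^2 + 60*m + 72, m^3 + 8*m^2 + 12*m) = m^2 + 8*m + 12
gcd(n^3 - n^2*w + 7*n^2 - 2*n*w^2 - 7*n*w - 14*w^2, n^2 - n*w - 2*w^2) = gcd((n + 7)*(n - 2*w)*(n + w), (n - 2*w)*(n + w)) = -n^2 + n*w + 2*w^2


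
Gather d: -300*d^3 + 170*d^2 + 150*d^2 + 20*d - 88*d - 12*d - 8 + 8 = -300*d^3 + 320*d^2 - 80*d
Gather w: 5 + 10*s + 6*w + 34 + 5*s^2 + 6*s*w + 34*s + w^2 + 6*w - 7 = 5*s^2 + 44*s + w^2 + w*(6*s + 12) + 32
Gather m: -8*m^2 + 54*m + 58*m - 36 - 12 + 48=-8*m^2 + 112*m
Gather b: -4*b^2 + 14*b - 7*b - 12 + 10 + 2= -4*b^2 + 7*b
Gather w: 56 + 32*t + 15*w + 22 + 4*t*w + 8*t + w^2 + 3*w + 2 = 40*t + w^2 + w*(4*t + 18) + 80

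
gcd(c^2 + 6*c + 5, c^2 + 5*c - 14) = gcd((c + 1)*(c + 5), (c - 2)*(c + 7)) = 1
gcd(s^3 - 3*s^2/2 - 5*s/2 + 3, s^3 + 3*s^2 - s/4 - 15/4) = s^2 + s/2 - 3/2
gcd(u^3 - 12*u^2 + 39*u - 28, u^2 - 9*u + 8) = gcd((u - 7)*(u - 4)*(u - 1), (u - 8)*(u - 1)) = u - 1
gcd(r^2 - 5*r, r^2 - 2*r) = r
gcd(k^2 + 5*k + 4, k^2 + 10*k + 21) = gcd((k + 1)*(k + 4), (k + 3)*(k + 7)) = 1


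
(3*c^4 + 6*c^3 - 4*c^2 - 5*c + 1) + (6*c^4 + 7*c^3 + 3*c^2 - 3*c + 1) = 9*c^4 + 13*c^3 - c^2 - 8*c + 2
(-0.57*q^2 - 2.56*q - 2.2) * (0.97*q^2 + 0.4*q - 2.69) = -0.5529*q^4 - 2.7112*q^3 - 1.6247*q^2 + 6.0064*q + 5.918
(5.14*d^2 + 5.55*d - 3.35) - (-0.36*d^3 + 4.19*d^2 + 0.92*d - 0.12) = 0.36*d^3 + 0.949999999999999*d^2 + 4.63*d - 3.23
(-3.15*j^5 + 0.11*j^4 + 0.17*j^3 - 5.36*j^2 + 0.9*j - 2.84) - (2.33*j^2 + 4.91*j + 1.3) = -3.15*j^5 + 0.11*j^4 + 0.17*j^3 - 7.69*j^2 - 4.01*j - 4.14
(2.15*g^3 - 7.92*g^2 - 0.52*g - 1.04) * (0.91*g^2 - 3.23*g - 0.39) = 1.9565*g^5 - 14.1517*g^4 + 24.2699*g^3 + 3.822*g^2 + 3.562*g + 0.4056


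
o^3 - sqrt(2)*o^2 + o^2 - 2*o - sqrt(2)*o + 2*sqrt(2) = (o - 1)*(o + 2)*(o - sqrt(2))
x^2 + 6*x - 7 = (x - 1)*(x + 7)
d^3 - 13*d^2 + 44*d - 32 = (d - 8)*(d - 4)*(d - 1)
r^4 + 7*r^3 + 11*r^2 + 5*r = r*(r + 1)^2*(r + 5)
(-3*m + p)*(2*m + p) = -6*m^2 - m*p + p^2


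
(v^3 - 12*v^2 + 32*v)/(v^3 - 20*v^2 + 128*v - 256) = v/(v - 8)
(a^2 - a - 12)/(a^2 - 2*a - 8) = (a + 3)/(a + 2)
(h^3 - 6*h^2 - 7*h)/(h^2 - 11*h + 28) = h*(h + 1)/(h - 4)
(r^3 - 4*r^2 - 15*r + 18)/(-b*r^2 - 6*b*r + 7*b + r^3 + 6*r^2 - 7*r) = (r^2 - 3*r - 18)/(-b*r - 7*b + r^2 + 7*r)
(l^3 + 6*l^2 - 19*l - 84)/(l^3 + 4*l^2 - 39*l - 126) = (l - 4)/(l - 6)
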